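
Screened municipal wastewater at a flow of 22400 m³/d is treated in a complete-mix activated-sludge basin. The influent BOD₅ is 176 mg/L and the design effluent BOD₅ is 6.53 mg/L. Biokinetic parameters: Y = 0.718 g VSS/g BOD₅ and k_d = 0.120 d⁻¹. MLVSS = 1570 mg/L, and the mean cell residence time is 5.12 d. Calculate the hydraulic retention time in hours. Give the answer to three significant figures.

τ ≈ 5.90 h

Steady-state biomass mass balance: V·X·(1 + k_d·θ_c) = Y·Q·(S₀ − S)·θ_c, so V = 0.718 × 22400 × (176 − 6.53) × 5.12 / [1570 × (1 + 0.120 × 5.12)] = 1.4×10^7 / 2535 = 5506 m³.
τ = V/Q = 5506/22400 = 0.2458 d, or 5.899 h.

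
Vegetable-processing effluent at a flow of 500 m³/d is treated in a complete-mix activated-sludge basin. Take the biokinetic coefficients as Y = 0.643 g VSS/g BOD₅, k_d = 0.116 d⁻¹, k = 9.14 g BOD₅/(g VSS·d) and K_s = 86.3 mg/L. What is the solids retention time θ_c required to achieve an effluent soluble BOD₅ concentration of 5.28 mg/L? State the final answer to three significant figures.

From 1/θ_c = Y·k·S/(K_s + S) − k_d: Y·k·S/(K_s+S) = 0.643 × 9.14 × 5.28 / (86.3 + 5.28) = 0.3388 d⁻¹.
1/θ_c = 0.3388 − 0.116 = 0.2228 d⁻¹, so θ_c = 4.488 d.

θ_c ≈ 4.49 d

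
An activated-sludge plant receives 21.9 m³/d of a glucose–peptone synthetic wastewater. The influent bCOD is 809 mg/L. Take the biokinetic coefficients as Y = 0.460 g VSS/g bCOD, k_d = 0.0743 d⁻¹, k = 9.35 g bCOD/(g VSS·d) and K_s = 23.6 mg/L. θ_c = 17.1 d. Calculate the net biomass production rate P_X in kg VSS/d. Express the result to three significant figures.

Effluent substrate depends only on kinetics and SRT: S = K_s(1 + k_d θ_c) / [θ_c(Yk − k_d) − 1] = 23.6 × (1 + 0.0743 × 17.1) / [17.1 × (0.460 × 9.35 − 0.0743) − 1] = 53.58 / 71.28 = 0.7518 mg/L.
Correct the yield for decay: Y_obs = Y/(1 + k_d θ_c) = 0.460 / (1 + 0.0743 × 17.1) = 0.460 / 2.271 = 0.2026.
ΔS = 809 − 0.752 = 808.2 mg/L, so the substrate removal rate is 21.9 × 808.2/1000 = 17.70 kg bCOD/d.
Net biomass production P_X = Y_obs × Q·(S₀ − S) = 0.2026 × 17.70 = 3.586 kg VSS/d.

P_X ≈ 3.59 kg VSS/d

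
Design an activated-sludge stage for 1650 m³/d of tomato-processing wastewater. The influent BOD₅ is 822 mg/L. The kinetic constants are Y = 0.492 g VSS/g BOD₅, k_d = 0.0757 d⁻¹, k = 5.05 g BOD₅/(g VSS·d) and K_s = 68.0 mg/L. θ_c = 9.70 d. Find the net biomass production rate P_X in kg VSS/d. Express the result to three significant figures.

From the Monod/SRT balance for a CMAS, S = K_s·(1+k_d θ_c)/[θ_c·(Y k − k_d) − 1] = 68.0 × (1 + 0.0757 × 9.70) / [9.70 × (0.492 × 5.05 − 0.0757) − 1] = 117.9 / 22.37 = 5.273 mg/L.
Correct the yield for decay: Y_obs = Y/(1 + k_d θ_c) = 0.492 / (1 + 0.0757 × 9.70) = 0.492 / 1.734 = 0.2837.
Q·(S₀ − S) = 1650 × (822 − 5.27) × 10⁻³ = 1348 kg/d removed.
Biomass produced: P_X = Y_obs·Q·ΔS = 0.2837 × 1348 ≈ 382.3 kg VSS/d.

P_X ≈ 382 kg VSS/d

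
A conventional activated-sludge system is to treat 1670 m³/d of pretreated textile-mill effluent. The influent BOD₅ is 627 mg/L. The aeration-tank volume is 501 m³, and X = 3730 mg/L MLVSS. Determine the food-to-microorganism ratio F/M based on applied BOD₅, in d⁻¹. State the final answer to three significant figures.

F/M ≈ 0.560 d⁻¹

F/M = Q·S₀ / (V·X) = 1670 × 627 / (501.0 × 3730) = 0.5603 g BOD₅·(g VSS·d)⁻¹.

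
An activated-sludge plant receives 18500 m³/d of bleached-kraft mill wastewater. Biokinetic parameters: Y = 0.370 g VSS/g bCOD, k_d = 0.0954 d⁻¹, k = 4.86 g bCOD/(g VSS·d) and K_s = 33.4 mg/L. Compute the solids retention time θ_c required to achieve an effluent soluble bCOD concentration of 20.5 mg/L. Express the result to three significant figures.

Specific growth rate at S = 20.5 mg/L: μ = YkS/(K_s+S) = 0.370·4.86·20.5/(33.4+20.5) = 0.6839 d⁻¹.
Then 1/θ_c = μ − k_d = 0.6839 − 0.0954 = 0.5885 d⁻¹, giving θ_c = 1.699 d.

θ_c ≈ 1.70 d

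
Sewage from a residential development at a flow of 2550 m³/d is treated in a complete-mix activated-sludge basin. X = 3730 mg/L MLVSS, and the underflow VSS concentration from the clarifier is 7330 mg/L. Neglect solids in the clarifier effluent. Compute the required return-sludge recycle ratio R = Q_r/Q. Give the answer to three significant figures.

R ≈ 1.04

Mass balance around the secondary clarifier (neglecting effluent solids): R = X / (X_r − X) = 3730 / (7330 − 3730) = 1.036.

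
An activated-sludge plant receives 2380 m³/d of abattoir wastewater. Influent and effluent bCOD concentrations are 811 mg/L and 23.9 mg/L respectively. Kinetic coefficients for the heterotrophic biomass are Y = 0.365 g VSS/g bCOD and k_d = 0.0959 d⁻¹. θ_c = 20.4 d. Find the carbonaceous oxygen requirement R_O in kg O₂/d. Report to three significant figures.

Observed yield with endogenous decay: Y_obs = Y / (1 + k_d·θ_c) = 0.365 / (1 + 0.0959 × 20.4) = 0.365 / 2.956 = 0.1235 g VSS/g bCOD.
Q·(S₀ − S) = 2380 × (811 − 23.9) × 10⁻³ = 1873 kg/d removed.
Biomass synthesised: P_X = Y_obs × 1873 = 231.3 kg VSS/d.
R_O = Q·(S₀ − S) − 1.42·P_X = 1873 − 1.42 × 231.3 = 1545 kg O₂/d.

R_O ≈ 1540 kg O₂/d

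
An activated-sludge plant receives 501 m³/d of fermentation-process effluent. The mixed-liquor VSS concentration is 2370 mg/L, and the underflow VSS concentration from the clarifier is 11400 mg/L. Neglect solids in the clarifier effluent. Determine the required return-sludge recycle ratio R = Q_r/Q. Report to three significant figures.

R ≈ 0.262

Mass balance around the secondary clarifier (neglecting effluent solids): R = X / (X_r − X) = 2370 / (11400 − 2370) = 0.2625.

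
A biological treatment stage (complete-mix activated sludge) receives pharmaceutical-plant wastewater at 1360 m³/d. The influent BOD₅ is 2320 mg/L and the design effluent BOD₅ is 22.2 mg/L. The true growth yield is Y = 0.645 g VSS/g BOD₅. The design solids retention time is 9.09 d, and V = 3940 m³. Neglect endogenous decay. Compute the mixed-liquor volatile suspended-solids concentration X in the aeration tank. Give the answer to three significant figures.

X = Y·Q·ΔS·θ_c / V = 0.645 × 1360 × (2320 − 22.2) × 9.09 / 3940 = 4650 mg/L.

X ≈ 4650 mg/L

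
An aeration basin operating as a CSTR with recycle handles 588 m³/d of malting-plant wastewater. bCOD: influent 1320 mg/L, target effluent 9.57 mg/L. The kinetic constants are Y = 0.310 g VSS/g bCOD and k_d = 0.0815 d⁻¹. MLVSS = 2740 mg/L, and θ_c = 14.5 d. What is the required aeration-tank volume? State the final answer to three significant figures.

Steady-state biomass mass balance: V·X·(1 + k_d·θ_c) = Y·Q·(S₀ − S)·θ_c, so V = 0.310 × 588 × (1320 − 9.57) × 14.5 / [2740 × (1 + 0.0815 × 14.5)] = 3.46×10^6 / 5978 = 579.4 m³.

V ≈ 579 m³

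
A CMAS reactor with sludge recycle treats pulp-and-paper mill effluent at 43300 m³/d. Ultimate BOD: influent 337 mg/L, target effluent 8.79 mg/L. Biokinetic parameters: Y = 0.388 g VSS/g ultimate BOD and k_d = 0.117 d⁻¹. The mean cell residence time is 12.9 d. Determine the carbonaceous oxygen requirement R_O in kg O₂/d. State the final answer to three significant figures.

R_O ≈ 11100 kg O₂/d

Observed yield with endogenous decay: Y_obs = Y / (1 + k_d·θ_c) = 0.388 / (1 + 0.117 × 12.9) = 0.388 / 2.509 = 0.1546 g VSS/g ultimate BOD.
Substrate removed = Q·(S₀ − S) = 43300 m³/d × (337 − 8.79) g/m³ = 1.42×10^7 g/d = 14211 kg/d.
Net sludge production P_X = 0.1546 × 14211 = 2197 kg VSS/d.
Carbonaceous O₂ demand = substrate oxidised − cell-mass equivalent = 14211 − 1.42 × 2197 = 11091 kg O₂/d.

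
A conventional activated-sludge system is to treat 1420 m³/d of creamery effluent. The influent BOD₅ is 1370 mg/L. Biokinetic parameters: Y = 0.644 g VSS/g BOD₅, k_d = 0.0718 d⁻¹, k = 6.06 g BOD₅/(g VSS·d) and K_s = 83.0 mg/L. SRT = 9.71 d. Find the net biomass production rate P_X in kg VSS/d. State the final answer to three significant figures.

For a completely mixed reactor with recycle the Lawrence–McCarty relation gives S = K_s·(1 + k_d·θ_c) / [θ_c·(Y·k − k_d) − 1] = 83.0 × (1 + 0.0718 × 9.71) / [9.71 × (0.644 × 6.06 − 0.0718) − 1] = 140.9 / 36.20 = 3.892 mg/L.
The observed yield is Y_obs = Y/(1 + k_d·θ_c) = 0.644 / (1 + 0.0718 × 9.71) = 0.644 / 1.697 = 0.3795 g VSS per g BOD₅ removed.
Mass of BOD₅ removed per day: Q(S₀ − S) = 1420 × 1366 g/m³ = 1940 kg/d.
P_X = Y_obs · Q(S₀ − S) = 0.3795 × 1940 = 736.1 kg VSS/d.

P_X ≈ 736 kg VSS/d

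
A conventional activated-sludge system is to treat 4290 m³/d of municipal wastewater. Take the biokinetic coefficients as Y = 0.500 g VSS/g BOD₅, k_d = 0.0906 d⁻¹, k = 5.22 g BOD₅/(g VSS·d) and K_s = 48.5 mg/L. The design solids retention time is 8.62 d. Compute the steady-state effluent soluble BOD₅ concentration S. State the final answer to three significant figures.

Effluent substrate depends only on kinetics and SRT: S = K_s(1 + k_d θ_c) / [θ_c(Yk − k_d) − 1] = 48.5 × (1 + 0.0906 × 8.62) / [8.62 × (0.500 × 5.22 − 0.0906) − 1] = 86.38 / 20.72 = 4.169 mg/L.

S ≈ 4.17 mg/L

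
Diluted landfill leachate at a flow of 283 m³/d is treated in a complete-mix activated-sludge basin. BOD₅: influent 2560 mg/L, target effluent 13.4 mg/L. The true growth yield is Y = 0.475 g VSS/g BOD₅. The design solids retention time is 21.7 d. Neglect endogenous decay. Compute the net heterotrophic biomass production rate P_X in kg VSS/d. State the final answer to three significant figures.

With endogenous decay neglected, the observed yield equals the true yield: Y_obs = Y = 0.475 g VSS/g BOD₅.
ΔS = 2560 − 13.4 = 2547 mg/L, so the substrate removal rate is 283 × 2547/1000 = 720.7 kg BOD₅/d.
So the net sludge growth is P_X = 0.4750 × 720.7 = 342.3 kg VSS/d.

P_X ≈ 342 kg VSS/d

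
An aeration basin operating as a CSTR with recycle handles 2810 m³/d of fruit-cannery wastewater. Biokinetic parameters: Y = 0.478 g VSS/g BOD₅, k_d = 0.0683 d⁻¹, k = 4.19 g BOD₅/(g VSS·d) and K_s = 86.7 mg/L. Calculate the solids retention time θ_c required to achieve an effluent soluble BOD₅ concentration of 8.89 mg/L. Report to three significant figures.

θ_c ≈ 8.48 d

At the target effluent, Y k S/(K_s+S) = 0.478×4.19×8.89/95.59 = 0.1863 d⁻¹.
θ_c = 1/(μ − k_d) = 1/(0.1863 − 0.0683) = 1/0.1180 = 8.477 d.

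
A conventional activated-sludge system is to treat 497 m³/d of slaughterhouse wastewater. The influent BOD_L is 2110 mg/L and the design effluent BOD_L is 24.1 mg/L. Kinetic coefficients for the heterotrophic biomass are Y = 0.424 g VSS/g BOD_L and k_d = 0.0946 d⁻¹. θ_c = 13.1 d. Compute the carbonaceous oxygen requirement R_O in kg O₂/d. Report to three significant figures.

The observed yield is Y_obs = Y/(1 + k_d·θ_c) = 0.424 / (1 + 0.0946 × 13.1) = 0.424 / 2.239 = 0.1893 g VSS per g BOD_L removed.
Mass of BOD_L removed per day: Q(S₀ − S) = 497 × 2086 g/m³ = 1037 kg/d.
Net sludge production P_X = 0.1893 × 1037 = 196.3 kg VSS/d.
R_O = Q·(S₀ − S) − 1.42·P_X = 1037 − 1.42 × 196.3 = 758.0 kg O₂/d.

R_O ≈ 758 kg O₂/d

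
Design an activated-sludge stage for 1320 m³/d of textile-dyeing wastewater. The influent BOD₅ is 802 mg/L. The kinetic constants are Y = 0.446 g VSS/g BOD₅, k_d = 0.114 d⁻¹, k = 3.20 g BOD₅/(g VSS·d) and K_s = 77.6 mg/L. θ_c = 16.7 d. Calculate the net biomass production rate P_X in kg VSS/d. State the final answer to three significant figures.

P_X ≈ 160 kg VSS/d

From the Monod/SRT balance for a CMAS, S = K_s·(1+k_d θ_c)/[θ_c·(Y k − k_d) − 1] = 77.6 × (1 + 0.114 × 16.7) / [16.7 × (0.446 × 3.20 − 0.114) − 1] = 225.3 / 20.93 = 10.77 mg/L.
The observed yield is Y_obs = Y/(1 + k_d·θ_c) = 0.446 / (1 + 0.114 × 16.7) = 0.446 / 2.904 = 0.1536 g VSS per g BOD₅ removed.
ΔS = 802 − 10.8 = 791.2 mg/L, so the substrate removal rate is 1320 × 791.2/1000 = 1044 kg BOD₅/d.
Biomass produced: P_X = Y_obs·Q·ΔS = 0.1536 × 1044 ≈ 160.4 kg VSS/d.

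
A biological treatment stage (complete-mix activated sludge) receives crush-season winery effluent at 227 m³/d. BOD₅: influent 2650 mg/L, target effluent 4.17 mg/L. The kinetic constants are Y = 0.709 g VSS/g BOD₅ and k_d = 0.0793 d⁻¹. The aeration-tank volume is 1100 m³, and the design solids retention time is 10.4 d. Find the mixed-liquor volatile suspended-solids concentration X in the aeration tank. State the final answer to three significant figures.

Solving the biomass balance for X: X = Y Q (S₀−S) θ_c / [V (1+k_d θ_c)] = 0.709 × 227 × (2650 − 4.17) × 10.4 / [1100 × (1 + 0.0793 × 10.4)] = 2206 mg/L.

X ≈ 2210 mg/L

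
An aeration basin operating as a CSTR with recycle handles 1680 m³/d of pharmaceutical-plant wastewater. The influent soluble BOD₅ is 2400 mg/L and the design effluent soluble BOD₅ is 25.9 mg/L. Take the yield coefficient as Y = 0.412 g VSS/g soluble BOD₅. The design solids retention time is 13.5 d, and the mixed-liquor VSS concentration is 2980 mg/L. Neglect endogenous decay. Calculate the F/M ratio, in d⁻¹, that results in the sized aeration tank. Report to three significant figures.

F/M ≈ 0.182 d⁻¹

V·X = Y·Q·ΔS·θ_c gives V = 0.412 × 1680 × (2400 − 25.9) × 13.5 / 2980 = 7444 m³.
Food-to-microorganism ratio F/M = Q S₀ / (V X) = 1680 × 2400 / (7444 × 2980) = 0.1818 d⁻¹.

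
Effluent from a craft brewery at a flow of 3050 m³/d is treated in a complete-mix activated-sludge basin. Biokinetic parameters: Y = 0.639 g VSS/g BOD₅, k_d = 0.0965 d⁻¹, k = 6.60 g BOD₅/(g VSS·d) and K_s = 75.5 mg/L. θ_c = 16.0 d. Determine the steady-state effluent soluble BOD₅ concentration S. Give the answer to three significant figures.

From the Monod/SRT balance for a CMAS, S = K_s·(1+k_d θ_c)/[θ_c·(Y k − k_d) − 1] = 75.5 × (1 + 0.0965 × 16.0) / [16.0 × (0.639 × 6.60 − 0.0965) − 1] = 192.1 / 64.93 = 2.958 mg/L.

S ≈ 2.96 mg/L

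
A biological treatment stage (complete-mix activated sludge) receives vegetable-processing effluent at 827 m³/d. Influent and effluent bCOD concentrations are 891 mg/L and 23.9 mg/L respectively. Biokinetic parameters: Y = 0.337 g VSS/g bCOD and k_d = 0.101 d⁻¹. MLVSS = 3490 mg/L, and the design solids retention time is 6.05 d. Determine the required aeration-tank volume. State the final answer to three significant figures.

Steady-state biomass mass balance: V·X·(1 + k_d·θ_c) = Y·Q·(S₀ − S)·θ_c, so V = 0.337 × 827 × (891 − 23.9) × 6.05 / [3490 × (1 + 0.101 × 6.05)] = 1.46×10^6 / 5623 = 260.0 m³.

V ≈ 260 m³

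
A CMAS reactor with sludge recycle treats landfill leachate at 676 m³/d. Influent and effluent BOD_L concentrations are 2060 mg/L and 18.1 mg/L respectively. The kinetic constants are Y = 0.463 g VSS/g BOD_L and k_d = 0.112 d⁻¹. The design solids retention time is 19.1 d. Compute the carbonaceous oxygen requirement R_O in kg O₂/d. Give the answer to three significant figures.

R_O ≈ 1090 kg O₂/d

Y_obs = Y / (1 + k_d θ_c) = 0.463 / (1 + 0.112 × 19.1) = 0.463 / 3.139 = 0.1475.
ΔS = 2060 − 18.1 = 2042 mg/L, so the substrate removal rate is 676 × 2042/1000 = 1380 kg BOD_L/d.
P_X = Y_obs·Q·(S₀ − S) = 0.1475 × 1380 = 203.6 kg VSS/d.
Carbonaceous O₂ demand = substrate oxidised − cell-mass equivalent = 1380 − 1.42 × 203.6 = 1091 kg O₂/d.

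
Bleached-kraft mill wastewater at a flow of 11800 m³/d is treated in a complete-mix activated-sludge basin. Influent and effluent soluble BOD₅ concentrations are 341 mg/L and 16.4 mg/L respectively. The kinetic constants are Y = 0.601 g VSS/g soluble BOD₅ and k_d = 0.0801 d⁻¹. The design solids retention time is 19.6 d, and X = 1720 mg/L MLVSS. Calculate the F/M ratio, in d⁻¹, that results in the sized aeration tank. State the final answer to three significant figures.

From the SRT design equation V = Y Q (S₀−S) θ_c / [X (1 + k_d θ_c)] = 0.601 × 11800 × (341 − 16.4) × 19.6 / [1720 × (1 + 0.0801 × 19.6)] = 4.51×10^7 / 4420 = 10207 m³.
F/M = applied load / biomass = Q·S₀/(V·X) = 11800 × 341 / (10207 × 1720) = 0.2292 d⁻¹.

F/M ≈ 0.229 d⁻¹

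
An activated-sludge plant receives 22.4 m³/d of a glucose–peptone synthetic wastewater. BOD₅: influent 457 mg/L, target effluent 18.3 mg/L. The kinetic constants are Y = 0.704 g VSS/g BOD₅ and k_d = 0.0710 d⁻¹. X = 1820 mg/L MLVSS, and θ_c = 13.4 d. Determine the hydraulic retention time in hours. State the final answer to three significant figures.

τ ≈ 28.0 h

Steady-state biomass mass balance: V·X·(1 + k_d·θ_c) = Y·Q·(S₀ − S)·θ_c, so V = 0.704 × 22.4 × (457 − 18.3) × 13.4 / [1820 × (1 + 0.0710 × 13.4)] = 9.27×10^4 / 3552 = 26.10 m³.
Hydraulic retention time τ = V/Q = 26.10 / 22.4 = 1.165 d = 27.97 h.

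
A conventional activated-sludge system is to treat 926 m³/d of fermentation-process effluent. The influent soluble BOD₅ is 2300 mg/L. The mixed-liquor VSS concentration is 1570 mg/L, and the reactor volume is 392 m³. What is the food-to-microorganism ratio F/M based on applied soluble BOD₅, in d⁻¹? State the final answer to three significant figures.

F/M = Q·S₀ / (V·X) = 926 × 2300 / (392.0 × 1570) = 3.461 g soluble BOD₅·(g VSS·d)⁻¹.

F/M ≈ 3.46 d⁻¹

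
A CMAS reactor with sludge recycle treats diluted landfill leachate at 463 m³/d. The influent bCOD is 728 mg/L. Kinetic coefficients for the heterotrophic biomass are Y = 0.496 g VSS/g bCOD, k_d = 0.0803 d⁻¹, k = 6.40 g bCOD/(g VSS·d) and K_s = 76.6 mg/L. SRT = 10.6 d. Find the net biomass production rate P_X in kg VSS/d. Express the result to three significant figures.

P_X ≈ 89.8 kg VSS/d

From the Monod/SRT balance for a CMAS, S = K_s·(1+k_d θ_c)/[θ_c·(Y k − k_d) − 1] = 76.6 × (1 + 0.0803 × 10.6) / [10.6 × (0.496 × 6.40 − 0.0803) − 1] = 141.8 / 31.80 = 4.459 mg/L.
Correct the yield for decay: Y_obs = Y/(1 + k_d θ_c) = 0.496 / (1 + 0.0803 × 10.6) = 0.496 / 1.851 = 0.2679.
Q·(S₀ − S) = 463 × (728 − 4.46) × 10⁻³ = 335.0 kg/d removed.
Net biomass production P_X = Y_obs × Q·(S₀ − S) = 0.2679 × 335.0 = 89.76 kg VSS/d.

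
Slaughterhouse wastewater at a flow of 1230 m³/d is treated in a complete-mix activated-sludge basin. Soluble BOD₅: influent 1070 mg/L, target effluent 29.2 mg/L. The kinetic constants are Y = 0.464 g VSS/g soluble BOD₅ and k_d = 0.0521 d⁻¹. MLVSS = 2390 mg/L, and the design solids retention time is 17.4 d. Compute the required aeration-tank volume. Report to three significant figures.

Rearranging the biomass balance for a CMAS with decay, V = Y·Q·ΔS·θ_c / [X·(1+k_d θ_c)] = 0.464 × 1230 × (1070 − 29.2) × 17.4 / [2390 × (1 + 0.0521 × 17.4)] = 1.03×10^7 / 4557 = 2268 m³.

V ≈ 2270 m³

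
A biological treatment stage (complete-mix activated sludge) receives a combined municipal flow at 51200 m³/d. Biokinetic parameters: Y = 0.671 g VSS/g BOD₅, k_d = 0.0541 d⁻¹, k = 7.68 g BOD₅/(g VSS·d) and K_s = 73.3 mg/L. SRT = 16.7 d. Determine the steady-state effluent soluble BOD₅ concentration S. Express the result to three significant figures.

Effluent substrate depends only on kinetics and SRT: S = K_s(1 + k_d θ_c) / [θ_c(Yk − k_d) − 1] = 73.3 × (1 + 0.0541 × 16.7) / [16.7 × (0.671 × 7.68 − 0.0541) − 1] = 139.5 / 84.16 = 1.658 mg/L.

S ≈ 1.66 mg/L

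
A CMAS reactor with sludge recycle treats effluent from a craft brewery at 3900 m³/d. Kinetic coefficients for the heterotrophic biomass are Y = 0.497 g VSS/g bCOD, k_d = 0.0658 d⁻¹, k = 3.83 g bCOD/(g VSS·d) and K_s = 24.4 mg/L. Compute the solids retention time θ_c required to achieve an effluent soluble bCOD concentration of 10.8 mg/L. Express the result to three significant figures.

θ_c ≈ 1.93 d

From 1/θ_c = Y·k·S/(K_s + S) − k_d: Y·k·S/(K_s+S) = 0.497 × 3.83 × 10.8 / (24.4 + 10.8) = 0.5840 d⁻¹.
θ_c = 1/(μ − k_d) = 1/(0.5840 − 0.0658) = 1/0.5182 = 1.930 d.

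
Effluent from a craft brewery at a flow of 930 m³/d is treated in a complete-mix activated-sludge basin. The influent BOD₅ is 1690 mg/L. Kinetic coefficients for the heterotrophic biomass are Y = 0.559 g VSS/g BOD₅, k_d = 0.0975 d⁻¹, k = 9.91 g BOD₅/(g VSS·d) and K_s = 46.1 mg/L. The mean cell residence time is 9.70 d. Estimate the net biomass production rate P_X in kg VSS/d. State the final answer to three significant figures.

For a completely mixed reactor with recycle the Lawrence–McCarty relation gives S = K_s·(1 + k_d·θ_c) / [θ_c·(Y·k − k_d) − 1] = 46.1 × (1 + 0.0975 × 9.70) / [9.70 × (0.559 × 9.91 − 0.0975) − 1] = 89.70 / 51.79 = 1.732 mg/L.
Y_obs = Y / (1 + k_d θ_c) = 0.559 / (1 + 0.0975 × 9.70) = 0.559 / 1.946 = 0.2873.
Mass of BOD₅ removed per day: Q(S₀ − S) = 930 × 1688 g/m³ = 1570 kg/d.
So the net sludge growth is P_X = 0.2873 × 1570 = 451.1 kg VSS/d.

P_X ≈ 451 kg VSS/d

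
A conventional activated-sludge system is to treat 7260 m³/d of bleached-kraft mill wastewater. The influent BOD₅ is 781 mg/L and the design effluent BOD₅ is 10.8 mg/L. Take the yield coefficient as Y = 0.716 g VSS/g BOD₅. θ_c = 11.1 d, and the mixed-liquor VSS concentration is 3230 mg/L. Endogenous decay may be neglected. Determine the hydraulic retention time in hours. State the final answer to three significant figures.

Biomass mass balance (decay neglected): V·X = Y·Q·(S₀ − S)·θ_c, so V = 0.716 × 7260 × (781 − 10.8) × 11.1 / 3230 = 13759 m³.
τ = V/Q = 13759/7260 = 1.895 d, or 45.48 h.

τ ≈ 45.5 h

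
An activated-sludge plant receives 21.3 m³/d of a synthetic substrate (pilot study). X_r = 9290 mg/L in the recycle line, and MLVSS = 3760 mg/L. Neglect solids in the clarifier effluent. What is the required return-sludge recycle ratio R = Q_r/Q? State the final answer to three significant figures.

Solids balance on the clarifier gives (1+R)X = R·X_r, so R = X/(X_r − X) = 3760 / (9290 − 3760) = 0.6799.

R ≈ 0.680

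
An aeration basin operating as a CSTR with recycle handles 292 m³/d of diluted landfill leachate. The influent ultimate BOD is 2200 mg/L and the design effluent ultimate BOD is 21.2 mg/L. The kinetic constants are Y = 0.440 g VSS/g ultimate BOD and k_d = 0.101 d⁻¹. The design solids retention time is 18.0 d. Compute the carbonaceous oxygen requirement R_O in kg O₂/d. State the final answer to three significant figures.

R_O ≈ 495 kg O₂/d

Observed yield with endogenous decay: Y_obs = Y / (1 + k_d·θ_c) = 0.440 / (1 + 0.101 × 18.0) = 0.440 / 2.818 = 0.1561 g VSS/g ultimate BOD.
Q·(S₀ − S) = 292 × (2200 − 21.2) × 10⁻³ = 636.2 kg/d removed.
Biomass synthesised: P_X = Y_obs × 636.2 = 99.34 kg VSS/d.
R_O = Q·(S₀ − S) − 1.42·P_X = 636.2 − 1.42 × 99.34 = 495.2 kg O₂/d.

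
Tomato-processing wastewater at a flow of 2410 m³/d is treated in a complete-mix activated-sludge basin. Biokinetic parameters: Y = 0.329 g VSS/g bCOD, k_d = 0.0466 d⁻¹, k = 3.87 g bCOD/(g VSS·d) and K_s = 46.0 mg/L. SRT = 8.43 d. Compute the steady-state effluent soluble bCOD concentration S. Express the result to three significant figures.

Effluent substrate depends only on kinetics and SRT: S = K_s(1 + k_d θ_c) / [θ_c(Yk − k_d) − 1] = 46.0 × (1 + 0.0466 × 8.43) / [8.43 × (0.329 × 3.87 − 0.0466) − 1] = 64.07 / 9.340 = 6.859 mg/L.

S ≈ 6.86 mg/L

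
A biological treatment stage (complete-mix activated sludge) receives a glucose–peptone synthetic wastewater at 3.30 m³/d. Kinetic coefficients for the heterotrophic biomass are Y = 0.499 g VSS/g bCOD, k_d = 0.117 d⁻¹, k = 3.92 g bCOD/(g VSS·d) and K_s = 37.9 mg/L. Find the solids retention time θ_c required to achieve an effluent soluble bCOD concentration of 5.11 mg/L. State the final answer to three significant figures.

At the target effluent, Y k S/(K_s+S) = 0.499×3.92×5.11/43.01 = 0.2324 d⁻¹.
Then 1/θ_c = μ − k_d = 0.2324 − 0.117 = 0.1154 d⁻¹, giving θ_c = 8.665 d.

θ_c ≈ 8.67 d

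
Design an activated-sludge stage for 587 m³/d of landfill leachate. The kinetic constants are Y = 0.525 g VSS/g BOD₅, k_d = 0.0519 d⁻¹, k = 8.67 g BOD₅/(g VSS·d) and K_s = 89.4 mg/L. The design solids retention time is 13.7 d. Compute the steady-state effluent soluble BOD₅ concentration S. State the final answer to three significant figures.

Effluent substrate depends only on kinetics and SRT: S = K_s(1 + k_d θ_c) / [θ_c(Yk − k_d) − 1] = 89.4 × (1 + 0.0519 × 13.7) / [13.7 × (0.525 × 8.67 − 0.0519) − 1] = 153.0 / 60.65 = 2.522 mg/L.

S ≈ 2.52 mg/L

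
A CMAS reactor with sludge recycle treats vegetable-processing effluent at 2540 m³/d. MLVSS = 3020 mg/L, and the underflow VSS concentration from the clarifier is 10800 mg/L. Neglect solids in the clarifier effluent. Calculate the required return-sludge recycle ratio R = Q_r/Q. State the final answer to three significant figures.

R = Q_r/Q = X/(X_r − X) = 3020 / (10800 − 3020) = 0.3882.

R ≈ 0.388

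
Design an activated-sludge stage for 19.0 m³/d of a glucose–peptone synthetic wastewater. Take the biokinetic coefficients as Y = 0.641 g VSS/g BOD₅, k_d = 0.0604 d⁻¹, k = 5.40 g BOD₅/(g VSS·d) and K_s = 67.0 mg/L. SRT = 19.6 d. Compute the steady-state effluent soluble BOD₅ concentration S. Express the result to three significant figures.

For a completely mixed reactor with recycle the Lawrence–McCarty relation gives S = K_s·(1 + k_d·θ_c) / [θ_c·(Y·k − k_d) − 1] = 67.0 × (1 + 0.0604 × 19.6) / [19.6 × (0.641 × 5.40 − 0.0604) − 1] = 146.3 / 65.66 = 2.228 mg/L.

S ≈ 2.23 mg/L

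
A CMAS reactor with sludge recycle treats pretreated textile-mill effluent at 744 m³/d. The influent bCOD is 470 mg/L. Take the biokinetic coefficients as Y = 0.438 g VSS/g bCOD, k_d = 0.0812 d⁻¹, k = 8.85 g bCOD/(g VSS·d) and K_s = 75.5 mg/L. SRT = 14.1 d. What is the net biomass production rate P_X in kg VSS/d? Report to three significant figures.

From the Monod/SRT balance for a CMAS, S = K_s·(1+k_d θ_c)/[θ_c·(Y k − k_d) − 1] = 75.5 × (1 + 0.0812 × 14.1) / [14.1 × (0.438 × 8.85 − 0.0812) − 1] = 161.9 / 52.51 = 3.084 mg/L.
The observed yield is Y_obs = Y/(1 + k_d·θ_c) = 0.438 / (1 + 0.0812 × 14.1) = 0.438 / 2.145 = 0.2042 g VSS per g bCOD removed.
Substrate removed = Q·(S₀ − S) = 744 m³/d × (470 − 3.08) g/m³ = 3.47×10^5 g/d = 347.4 kg/d.
So the net sludge growth is P_X = 0.2042 × 347.4 = 70.94 kg VSS/d.

P_X ≈ 70.9 kg VSS/d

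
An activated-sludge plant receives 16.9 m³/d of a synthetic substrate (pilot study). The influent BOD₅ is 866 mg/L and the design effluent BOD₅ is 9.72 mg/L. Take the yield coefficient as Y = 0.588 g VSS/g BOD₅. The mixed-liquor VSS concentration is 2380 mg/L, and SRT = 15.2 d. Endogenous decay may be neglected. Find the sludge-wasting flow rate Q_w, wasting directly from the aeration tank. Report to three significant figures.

Q_w ≈ 3.58 m³/d

Biomass mass balance (decay neglected): V·X = Y·Q·(S₀ − S)·θ_c, so V = 0.588 × 16.9 × (866 − 9.72) × 15.2 / 2380 = 54.34 m³.
Wasting from the aeration tank: Q_w = V / θ_c = 54.34 / 15.2 = 3.575 m³/d.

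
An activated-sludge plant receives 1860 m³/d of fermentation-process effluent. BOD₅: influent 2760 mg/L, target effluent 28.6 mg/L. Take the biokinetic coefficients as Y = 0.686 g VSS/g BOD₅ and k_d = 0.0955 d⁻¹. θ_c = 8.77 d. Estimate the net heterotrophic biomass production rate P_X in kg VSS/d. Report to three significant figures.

Y_obs = Y / (1 + k_d θ_c) = 0.686 / (1 + 0.0955 × 8.77) = 0.686 / 1.838 = 0.3733.
ΔS = 2760 − 28.6 = 2731 mg/L, so the substrate removal rate is 1860 × 2731/1000 = 5080 kg BOD₅/d.
Biomass produced: P_X = Y_obs·Q·ΔS = 0.3733 × 5080 ≈ 1897 kg VSS/d.

P_X ≈ 1900 kg VSS/d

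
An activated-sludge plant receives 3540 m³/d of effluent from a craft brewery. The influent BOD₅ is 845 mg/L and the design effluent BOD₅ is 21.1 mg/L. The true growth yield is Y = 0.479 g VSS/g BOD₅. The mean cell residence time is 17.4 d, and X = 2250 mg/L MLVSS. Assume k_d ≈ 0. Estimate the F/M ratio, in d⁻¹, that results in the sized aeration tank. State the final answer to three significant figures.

F/M ≈ 0.123 d⁻¹

Biomass mass balance (decay neglected): V·X = Y·Q·(S₀ − S)·θ_c, so V = 0.479 × 3540 × (845 − 21.1) × 17.4 / 2250 = 10804 m³.
Food-to-microorganism ratio F/M = Q S₀ / (V X) = 3540 × 845 / (10804 × 2250) = 0.1231 d⁻¹.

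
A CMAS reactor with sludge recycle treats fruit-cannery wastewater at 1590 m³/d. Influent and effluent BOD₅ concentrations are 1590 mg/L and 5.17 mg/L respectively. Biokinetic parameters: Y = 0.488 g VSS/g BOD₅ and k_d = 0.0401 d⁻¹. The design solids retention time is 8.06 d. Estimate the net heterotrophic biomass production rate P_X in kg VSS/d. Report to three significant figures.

P_X ≈ 929 kg VSS/d

Correct the yield for decay: Y_obs = Y/(1 + k_d θ_c) = 0.488 / (1 + 0.0401 × 8.06) = 0.488 / 1.323 = 0.3688.
ΔS = 1590 − 5.17 = 1585 mg/L, so the substrate removal rate is 1590 × 1585/1000 = 2520 kg BOD₅/d.
Biomass produced: P_X = Y_obs·Q·ΔS = 0.3688 × 2520 ≈ 929.3 kg VSS/d.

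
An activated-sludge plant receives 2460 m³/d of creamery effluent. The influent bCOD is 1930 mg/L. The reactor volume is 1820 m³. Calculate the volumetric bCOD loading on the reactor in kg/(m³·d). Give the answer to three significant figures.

Volumetric loading L_v = Q·S₀ / V = 2460 × 1930 g/m³ / 1820 m³ = 2609 g/(m³·d) = 2.609 kg bCOD/(m³·d).

L_v ≈ 2.61 kg bCOD/(m³·d)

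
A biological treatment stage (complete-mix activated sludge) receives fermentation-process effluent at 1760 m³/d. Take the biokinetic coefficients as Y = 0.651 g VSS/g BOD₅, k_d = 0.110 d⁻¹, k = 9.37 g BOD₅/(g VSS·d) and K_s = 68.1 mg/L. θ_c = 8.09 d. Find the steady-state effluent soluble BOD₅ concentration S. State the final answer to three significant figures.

S ≈ 2.71 mg/L

From the Monod/SRT balance for a CMAS, S = K_s·(1+k_d θ_c)/[θ_c·(Y k − k_d) − 1] = 68.1 × (1 + 0.110 × 8.09) / [8.09 × (0.651 × 9.37 − 0.110) − 1] = 128.7 / 47.46 = 2.712 mg/L.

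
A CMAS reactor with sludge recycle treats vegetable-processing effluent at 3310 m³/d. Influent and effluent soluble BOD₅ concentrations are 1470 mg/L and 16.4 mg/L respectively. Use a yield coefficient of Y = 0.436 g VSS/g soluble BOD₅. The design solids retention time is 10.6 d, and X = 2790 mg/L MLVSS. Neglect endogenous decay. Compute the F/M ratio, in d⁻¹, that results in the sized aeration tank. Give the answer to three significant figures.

F/M ≈ 0.219 d⁻¹

Biomass mass balance (decay neglected): V·X = Y·Q·(S₀ − S)·θ_c, so V = 0.436 × 3310 × (1470 − 16.4) × 10.6 / 2790 = 7970 m³.
F/M = Q·S₀ / (V·X) = 3310 × 1470 / (7970 × 2790) = 0.2188 g soluble BOD₅·(g VSS·d)⁻¹.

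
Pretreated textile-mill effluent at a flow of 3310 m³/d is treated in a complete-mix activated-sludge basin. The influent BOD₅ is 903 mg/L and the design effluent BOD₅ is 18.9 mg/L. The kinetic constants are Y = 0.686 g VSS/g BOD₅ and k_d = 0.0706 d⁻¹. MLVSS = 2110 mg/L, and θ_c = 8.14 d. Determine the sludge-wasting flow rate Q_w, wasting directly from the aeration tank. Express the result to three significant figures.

Q_w ≈ 604 m³/d

Rearranging the biomass balance for a CMAS with decay, V = Y·Q·ΔS·θ_c / [X·(1+k_d θ_c)] = 0.686 × 3310 × (903 − 18.9) × 8.14 / [2110 × (1 + 0.0706 × 8.14)] = 1.63×10^7 / 3323 = 4918 m³.
For wasting at MLVSS concentration, Q_w = V/θ_c = 4918/8.14 = 604.2 m³/d.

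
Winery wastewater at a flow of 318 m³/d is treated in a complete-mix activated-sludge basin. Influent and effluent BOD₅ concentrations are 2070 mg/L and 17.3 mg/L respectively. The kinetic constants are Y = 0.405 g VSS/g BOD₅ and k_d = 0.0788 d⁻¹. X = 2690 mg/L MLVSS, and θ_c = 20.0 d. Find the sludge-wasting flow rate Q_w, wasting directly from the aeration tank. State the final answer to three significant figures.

Q_w ≈ 38.2 m³/d

Rearranging the biomass balance for a CMAS with decay, V = Y·Q·ΔS·θ_c / [X·(1+k_d θ_c)] = 0.405 × 318 × (2070 − 17.3) × 20.0 / [2690 × (1 + 0.0788 × 20.0)] = 5.29×10^6 / 6929 = 763.0 m³.
For wasting at MLVSS concentration, Q_w = V/θ_c = 763.0/20.0 = 38.15 m³/d.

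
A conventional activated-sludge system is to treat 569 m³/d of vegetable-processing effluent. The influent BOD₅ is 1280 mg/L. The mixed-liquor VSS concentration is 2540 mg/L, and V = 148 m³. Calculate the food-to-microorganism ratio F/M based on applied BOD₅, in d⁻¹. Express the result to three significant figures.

F/M = applied load / biomass = Q·S₀/(V·X) = 569 × 1280 / (148.0 × 2540) = 1.937 d⁻¹.

F/M ≈ 1.94 d⁻¹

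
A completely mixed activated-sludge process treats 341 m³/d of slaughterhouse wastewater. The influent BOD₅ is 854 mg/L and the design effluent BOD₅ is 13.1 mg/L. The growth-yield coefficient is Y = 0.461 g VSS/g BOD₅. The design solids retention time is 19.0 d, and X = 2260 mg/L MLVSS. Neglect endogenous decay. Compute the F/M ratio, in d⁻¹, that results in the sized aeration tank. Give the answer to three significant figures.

With k_d = 0 the design equation reduces to V = Y Q (S₀−S) θ_c / X = 0.461 × 341 × (854 − 13.1) × 19.0 / 2260 = 1111 m³.
F/M = applied load / biomass = Q·S₀/(V·X) = 341 × 854 / (1111 × 2260) = 0.1159 d⁻¹.

F/M ≈ 0.116 d⁻¹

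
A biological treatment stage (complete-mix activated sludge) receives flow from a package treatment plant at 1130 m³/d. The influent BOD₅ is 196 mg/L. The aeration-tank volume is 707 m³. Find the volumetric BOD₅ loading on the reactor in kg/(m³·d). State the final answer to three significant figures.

Applied BOD₅ load per unit volume = Q·S₀/V = (1130 × 196/1000)/707.0 = 0.3133 kg BOD₅·m⁻³·d⁻¹.

L_v ≈ 0.313 kg BOD₅/(m³·d)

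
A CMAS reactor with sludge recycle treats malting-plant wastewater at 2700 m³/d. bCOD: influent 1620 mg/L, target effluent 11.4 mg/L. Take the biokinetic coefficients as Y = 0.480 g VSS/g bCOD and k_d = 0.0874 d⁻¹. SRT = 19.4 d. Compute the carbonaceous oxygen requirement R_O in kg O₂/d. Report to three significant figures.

R_O ≈ 3240 kg O₂/d

The observed yield is Y_obs = Y/(1 + k_d·θ_c) = 0.480 / (1 + 0.0874 × 19.4) = 0.480 / 2.696 = 0.1781 g VSS per g bCOD removed.
Substrate removed = Q·(S₀ − S) = 2700 m³/d × (1620 − 11.4) g/m³ = 4.34×10^6 g/d = 4343 kg/d.
P_X = Y_obs·Q·(S₀ − S) = 0.1781 × 4343 = 773.4 kg VSS/d.
R_O = Q·(S₀ − S) − 1.42·P_X = 4343 − 1.42 × 773.4 = 3245 kg O₂/d.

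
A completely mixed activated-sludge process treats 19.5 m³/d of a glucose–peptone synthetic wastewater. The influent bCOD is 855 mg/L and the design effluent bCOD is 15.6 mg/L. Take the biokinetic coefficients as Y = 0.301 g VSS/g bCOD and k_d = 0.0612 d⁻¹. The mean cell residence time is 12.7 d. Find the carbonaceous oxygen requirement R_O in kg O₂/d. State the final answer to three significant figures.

Y_obs = Y / (1 + k_d θ_c) = 0.301 / (1 + 0.0612 × 12.7) = 0.301 / 1.777 = 0.1694.
Substrate removed = Q·(S₀ − S) = 19.5 m³/d × (855 − 15.6) g/m³ = 1.64×10^4 g/d = 16.37 kg/d.
P_X = Y_obs·Q·(S₀ − S) = 0.1694 × 16.37 = 2.772 kg VSS/d.
R_O = Q·(S₀ − S) − 1.42·P_X = 16.37 − 1.42 × 2.772 = 12.43 kg O₂/d.

R_O ≈ 12.4 kg O₂/d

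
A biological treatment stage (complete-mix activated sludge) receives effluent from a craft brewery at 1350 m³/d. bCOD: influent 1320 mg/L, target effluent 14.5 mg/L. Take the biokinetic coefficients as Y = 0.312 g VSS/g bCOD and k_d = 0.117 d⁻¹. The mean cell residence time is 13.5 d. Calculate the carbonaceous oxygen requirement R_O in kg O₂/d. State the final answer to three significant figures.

R_O ≈ 1460 kg O₂/d

The observed yield is Y_obs = Y/(1 + k_d·θ_c) = 0.312 / (1 + 0.117 × 13.5) = 0.312 / 2.580 = 0.1210 g VSS per g bCOD removed.
Mass of bCOD removed per day: Q(S₀ − S) = 1350 × 1306 g/m³ = 1762 kg/d.
P_X = Y_obs·Q·(S₀ − S) = 0.1210 × 1762 = 213.2 kg VSS/d.
R_O = Q·ΔS − 1.42 P_X = 1762 − 302.7 = 1460 kg O₂/d.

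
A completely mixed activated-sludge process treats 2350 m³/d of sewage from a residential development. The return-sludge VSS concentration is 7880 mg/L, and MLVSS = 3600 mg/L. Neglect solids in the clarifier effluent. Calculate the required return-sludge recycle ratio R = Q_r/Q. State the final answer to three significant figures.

R ≈ 0.841

R = Q_r/Q = X/(X_r − X) = 3600 / (7880 − 3600) = 0.8411.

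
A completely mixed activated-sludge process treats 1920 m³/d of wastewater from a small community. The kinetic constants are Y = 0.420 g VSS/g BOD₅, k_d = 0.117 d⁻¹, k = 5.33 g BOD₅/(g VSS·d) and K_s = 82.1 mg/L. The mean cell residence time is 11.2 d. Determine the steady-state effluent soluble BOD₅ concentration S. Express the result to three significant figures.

Effluent substrate depends only on kinetics and SRT: S = K_s(1 + k_d θ_c) / [θ_c(Yk − k_d) − 1] = 82.1 × (1 + 0.117 × 11.2) / [11.2 × (0.420 × 5.33 − 0.117) − 1] = 189.7 / 22.76 = 8.333 mg/L.

S ≈ 8.33 mg/L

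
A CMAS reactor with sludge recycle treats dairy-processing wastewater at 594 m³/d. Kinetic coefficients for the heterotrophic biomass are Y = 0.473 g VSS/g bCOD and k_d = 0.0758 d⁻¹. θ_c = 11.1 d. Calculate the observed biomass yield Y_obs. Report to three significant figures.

The observed yield is Y_obs = Y/(1 + k_d·θ_c) = 0.473 / (1 + 0.0758 × 11.1) = 0.473 / 1.841 = 0.2569 g VSS per g bCOD removed.

Y_obs ≈ 0.257 g VSS/g bCOD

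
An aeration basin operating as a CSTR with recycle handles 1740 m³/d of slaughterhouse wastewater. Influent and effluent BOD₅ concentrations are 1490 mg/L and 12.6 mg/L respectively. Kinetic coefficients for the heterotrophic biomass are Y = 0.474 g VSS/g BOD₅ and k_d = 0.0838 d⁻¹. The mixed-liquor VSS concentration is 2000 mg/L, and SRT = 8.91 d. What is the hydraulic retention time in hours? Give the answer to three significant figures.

Steady-state biomass mass balance: V·X·(1 + k_d·θ_c) = Y·Q·(S₀ − S)·θ_c, so V = 0.474 × 1740 × (1490 − 12.6) × 8.91 / [2000 × (1 + 0.0838 × 8.91)] = 1.09×10^7 / 3493 = 3108 m³.
Hydraulic retention time τ = V/Q = 3108 / 1740 = 1.786 d = 42.87 h.

τ ≈ 42.9 h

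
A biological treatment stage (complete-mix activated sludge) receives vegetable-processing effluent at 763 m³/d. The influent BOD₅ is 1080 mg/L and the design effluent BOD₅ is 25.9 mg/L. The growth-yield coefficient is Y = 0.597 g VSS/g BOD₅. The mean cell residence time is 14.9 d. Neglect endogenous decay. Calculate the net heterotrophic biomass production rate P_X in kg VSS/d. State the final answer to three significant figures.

Since k_d ≈ 0, Y_obs = Y = 0.597 g VSS/g BOD₅.
Substrate removed = Q·(S₀ − S) = 763 m³/d × (1080 − 25.9) g/m³ = 8.04×10^5 g/d = 804.3 kg/d.
Biomass produced: P_X = Y_obs·Q·ΔS = 0.5970 × 804.3 ≈ 480.2 kg VSS/d.

P_X ≈ 480 kg VSS/d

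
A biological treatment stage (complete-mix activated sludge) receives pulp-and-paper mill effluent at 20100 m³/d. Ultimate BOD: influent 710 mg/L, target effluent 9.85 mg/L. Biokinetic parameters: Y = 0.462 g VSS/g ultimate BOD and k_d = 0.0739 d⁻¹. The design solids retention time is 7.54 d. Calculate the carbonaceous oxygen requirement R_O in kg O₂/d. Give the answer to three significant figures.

The observed yield is Y_obs = Y/(1 + k_d·θ_c) = 0.462 / (1 + 0.0739 × 7.54) = 0.462 / 1.557 = 0.2967 g VSS per g ultimate BOD removed.
Q·(S₀ − S) = 20100 × (710 − 9.85) × 10⁻³ = 14073 kg/d removed.
Biomass synthesised: P_X = Y_obs × 14073 = 4175 kg VSS/d.
Carbonaceous O₂ demand = substrate oxidised − cell-mass equivalent = 14073 − 1.42 × 4175 = 8144 kg O₂/d.

R_O ≈ 8140 kg O₂/d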